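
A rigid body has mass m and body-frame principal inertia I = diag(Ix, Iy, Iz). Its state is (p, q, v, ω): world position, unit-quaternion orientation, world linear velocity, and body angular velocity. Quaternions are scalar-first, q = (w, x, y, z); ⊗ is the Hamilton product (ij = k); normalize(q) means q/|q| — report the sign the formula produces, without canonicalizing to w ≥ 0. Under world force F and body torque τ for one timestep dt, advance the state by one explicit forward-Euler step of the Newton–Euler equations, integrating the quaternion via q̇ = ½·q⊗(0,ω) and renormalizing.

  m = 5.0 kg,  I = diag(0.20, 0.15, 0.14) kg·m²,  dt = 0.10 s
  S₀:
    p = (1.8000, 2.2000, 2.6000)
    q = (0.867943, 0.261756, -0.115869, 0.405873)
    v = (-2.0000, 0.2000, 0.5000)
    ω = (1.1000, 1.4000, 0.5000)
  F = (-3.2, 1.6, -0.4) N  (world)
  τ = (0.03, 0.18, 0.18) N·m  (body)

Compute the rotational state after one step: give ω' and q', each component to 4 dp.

ω' = (1.1185, 1.4980, 0.6836)
q' = (0.8479, 0.2770, -0.0392, 0.4503)

ω×(Iω) gyroscopic = (-0.0070, 0.0330, -0.0770)
α = I⁻¹(τ − ω×Iω) = (0.1850, 0.9800, 1.8357)
ω + α·dt = (1.1185, 1.4980, 0.6836)
Hamilton product q⊗(0,ω) = (-0.3286515, 0.3285806, 1.5307025, 0.9278858)
q' = normalize(q + ½dt·q⊗(0,ω)) = (0.8479, 0.2770, -0.0392, 0.4503)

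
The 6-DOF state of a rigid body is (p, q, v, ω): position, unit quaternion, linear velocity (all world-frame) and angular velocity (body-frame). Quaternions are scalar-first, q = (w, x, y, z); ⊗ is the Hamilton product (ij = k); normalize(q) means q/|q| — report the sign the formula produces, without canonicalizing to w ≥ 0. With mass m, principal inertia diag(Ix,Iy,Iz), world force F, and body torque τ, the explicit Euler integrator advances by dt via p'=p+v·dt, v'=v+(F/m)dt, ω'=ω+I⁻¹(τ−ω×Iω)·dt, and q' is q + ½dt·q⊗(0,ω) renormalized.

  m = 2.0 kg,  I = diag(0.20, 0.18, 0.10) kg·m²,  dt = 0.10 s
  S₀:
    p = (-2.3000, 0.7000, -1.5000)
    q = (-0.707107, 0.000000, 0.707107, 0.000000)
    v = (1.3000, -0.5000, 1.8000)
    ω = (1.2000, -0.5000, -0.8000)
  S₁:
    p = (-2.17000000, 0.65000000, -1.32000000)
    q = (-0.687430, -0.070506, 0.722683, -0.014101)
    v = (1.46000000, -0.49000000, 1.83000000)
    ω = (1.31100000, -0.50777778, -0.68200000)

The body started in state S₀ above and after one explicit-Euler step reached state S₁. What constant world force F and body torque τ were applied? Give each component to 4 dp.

F = (3.2000, 0.2000, 0.6000)
τ = (0.1900, -0.1100, 0.1300)

ω₁ − ω₀ = (0.11100000, -0.00777778, 0.11800000)
precession coupling = (-0.0320, -0.0960, 0.0120)
τ = I·(Δω/dt) + ω₀×(Iω₀) = (0.1900, -0.1100, 0.1300)
velocity change Δv = (0.16000000, 0.01000000, 0.03000000)
m·(v₁−v₀)/dt = (3.2000, 0.2000, 0.6000)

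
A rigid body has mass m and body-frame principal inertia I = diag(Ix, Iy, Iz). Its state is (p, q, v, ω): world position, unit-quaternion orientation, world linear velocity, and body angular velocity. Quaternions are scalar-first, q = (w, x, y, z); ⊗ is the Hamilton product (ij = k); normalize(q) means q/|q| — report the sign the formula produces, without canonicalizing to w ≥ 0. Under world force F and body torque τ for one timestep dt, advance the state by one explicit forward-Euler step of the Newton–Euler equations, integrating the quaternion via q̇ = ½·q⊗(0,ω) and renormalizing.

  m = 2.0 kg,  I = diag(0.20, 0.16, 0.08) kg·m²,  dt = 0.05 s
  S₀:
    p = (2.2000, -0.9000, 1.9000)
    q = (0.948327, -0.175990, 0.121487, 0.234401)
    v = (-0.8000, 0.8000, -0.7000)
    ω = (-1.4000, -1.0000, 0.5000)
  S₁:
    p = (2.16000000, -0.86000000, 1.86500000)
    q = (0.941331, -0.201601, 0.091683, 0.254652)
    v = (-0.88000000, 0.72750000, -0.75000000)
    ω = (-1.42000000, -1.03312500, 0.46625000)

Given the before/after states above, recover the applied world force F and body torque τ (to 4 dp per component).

F = (-3.2000, -2.9000, -2.0000)
τ = (-0.0400, -0.1900, -0.1100)

rate change Δω = (-0.02000000, -0.03312500, -0.03375000)
precession coupling = (0.0400, -0.0840, -0.0560)
I·α + gyro = (-0.0400, -0.1900, -0.1100)
velocity change Δv = (-0.08000000, -0.07250000, -0.05000000)
F = m·Δv/dt = (-3.2000, -2.9000, -2.0000)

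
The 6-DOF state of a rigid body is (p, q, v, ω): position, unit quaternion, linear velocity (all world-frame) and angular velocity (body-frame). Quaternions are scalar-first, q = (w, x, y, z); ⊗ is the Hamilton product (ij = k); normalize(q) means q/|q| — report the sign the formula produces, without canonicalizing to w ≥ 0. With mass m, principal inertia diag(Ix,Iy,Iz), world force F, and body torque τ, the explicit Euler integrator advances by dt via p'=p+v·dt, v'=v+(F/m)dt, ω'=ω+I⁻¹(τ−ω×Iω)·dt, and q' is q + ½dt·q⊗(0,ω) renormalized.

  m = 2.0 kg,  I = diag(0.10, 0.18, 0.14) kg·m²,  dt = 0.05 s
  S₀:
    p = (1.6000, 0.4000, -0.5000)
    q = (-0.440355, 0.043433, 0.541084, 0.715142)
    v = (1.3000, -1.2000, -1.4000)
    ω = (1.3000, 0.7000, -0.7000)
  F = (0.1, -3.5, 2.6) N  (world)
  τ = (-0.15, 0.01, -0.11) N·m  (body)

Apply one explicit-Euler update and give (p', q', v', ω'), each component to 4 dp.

p' = (1.6650, 0.3400, -0.5700)
q' = (-0.4384, 0.0071, 0.5569, 0.7054)
v' = (1.3025, -1.2875, -1.3350)
ω' = (1.2152, 0.6927, -0.7653)

a = (0.0500, -1.7500, 1.3000)
new position p' = (1.6650, 0.3400, -0.5700)
new velocity v' = (1.3025, -1.2875, -1.3350)
ω×(Iω) gyroscopic = (0.0196, 0.0364, 0.0728)
α = I⁻¹(τ − ω×Iω) = (-1.6960, -0.1467, -1.3057)
ω + α·dt = (1.2152, 0.6927, -0.7653)
q⊗(0,ω) = (0.0653777, -1.4518197, 0.6518392, -0.3647576)
updated quaternion q' = (-0.4384, 0.0071, 0.5569, 0.7054)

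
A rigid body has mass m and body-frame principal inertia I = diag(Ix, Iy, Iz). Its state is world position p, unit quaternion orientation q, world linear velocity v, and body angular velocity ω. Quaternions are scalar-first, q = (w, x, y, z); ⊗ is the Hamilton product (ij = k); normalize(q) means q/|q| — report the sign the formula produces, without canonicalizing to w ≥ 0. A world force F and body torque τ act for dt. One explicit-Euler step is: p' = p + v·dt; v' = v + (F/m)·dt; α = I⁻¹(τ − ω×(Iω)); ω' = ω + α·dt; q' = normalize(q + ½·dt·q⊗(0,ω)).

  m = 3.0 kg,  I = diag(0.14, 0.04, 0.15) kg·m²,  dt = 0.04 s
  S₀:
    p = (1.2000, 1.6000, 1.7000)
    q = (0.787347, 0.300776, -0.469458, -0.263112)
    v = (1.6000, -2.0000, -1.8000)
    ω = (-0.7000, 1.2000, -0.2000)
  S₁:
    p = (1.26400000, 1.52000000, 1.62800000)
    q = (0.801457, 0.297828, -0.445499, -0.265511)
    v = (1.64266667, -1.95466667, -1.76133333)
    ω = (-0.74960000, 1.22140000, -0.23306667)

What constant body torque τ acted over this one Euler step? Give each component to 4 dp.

τ = (-0.2000, 0.0200, -0.0400)

Δω = ω₁−ω₀ = (-0.04960000, 0.02140000, -0.03306667)
applied torque τ = (-0.2000, 0.0200, -0.0400)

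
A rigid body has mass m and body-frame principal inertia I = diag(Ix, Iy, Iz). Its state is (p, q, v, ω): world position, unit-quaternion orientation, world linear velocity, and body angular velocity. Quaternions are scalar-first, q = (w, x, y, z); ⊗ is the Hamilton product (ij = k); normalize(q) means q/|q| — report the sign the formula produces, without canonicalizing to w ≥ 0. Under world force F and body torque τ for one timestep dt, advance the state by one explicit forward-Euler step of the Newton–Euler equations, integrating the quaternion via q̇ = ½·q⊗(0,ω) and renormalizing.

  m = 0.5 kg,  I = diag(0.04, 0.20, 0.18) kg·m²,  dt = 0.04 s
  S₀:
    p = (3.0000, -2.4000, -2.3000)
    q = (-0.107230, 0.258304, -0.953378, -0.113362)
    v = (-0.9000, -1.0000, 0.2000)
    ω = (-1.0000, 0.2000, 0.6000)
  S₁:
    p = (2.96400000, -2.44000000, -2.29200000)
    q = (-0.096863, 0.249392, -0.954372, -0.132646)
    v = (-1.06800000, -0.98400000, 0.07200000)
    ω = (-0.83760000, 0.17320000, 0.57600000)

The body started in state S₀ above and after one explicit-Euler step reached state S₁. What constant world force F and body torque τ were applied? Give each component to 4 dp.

rate change Δω = (0.16240000, -0.02680000, -0.02400000)
ω₀×(Iω₀) = (-0.0024, 0.0840, -0.0320)
τ = I·(Δω/dt) + ω₀×(Iω₀) = (0.1600, -0.0500, -0.1400)
Δv = v₁−v₀ = (-0.16800000, 0.01600000, -0.12800000)
applied force F = (-2.1000, 0.2000, -1.6000)

F = (-2.1000, 0.2000, -1.6000)
τ = (0.1600, -0.0500, -0.1400)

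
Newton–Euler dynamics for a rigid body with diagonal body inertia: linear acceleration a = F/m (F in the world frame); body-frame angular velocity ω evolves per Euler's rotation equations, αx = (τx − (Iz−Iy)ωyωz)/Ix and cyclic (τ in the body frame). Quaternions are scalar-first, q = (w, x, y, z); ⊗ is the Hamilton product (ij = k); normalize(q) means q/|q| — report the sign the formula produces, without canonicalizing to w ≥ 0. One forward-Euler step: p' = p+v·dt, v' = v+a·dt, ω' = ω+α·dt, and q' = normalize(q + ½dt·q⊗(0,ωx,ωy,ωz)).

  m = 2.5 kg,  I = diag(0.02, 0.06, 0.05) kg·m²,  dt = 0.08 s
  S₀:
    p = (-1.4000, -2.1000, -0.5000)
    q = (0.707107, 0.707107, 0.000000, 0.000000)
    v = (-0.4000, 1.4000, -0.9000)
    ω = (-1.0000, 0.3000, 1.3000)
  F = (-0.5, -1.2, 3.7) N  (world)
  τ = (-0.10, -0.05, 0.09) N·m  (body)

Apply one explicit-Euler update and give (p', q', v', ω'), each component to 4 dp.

p' = (-1.4320, -1.9880, -0.5720)
q' = (0.7338, 0.6773, -0.0282, 0.0452)
v' = (-0.4160, 1.3616, -0.7816)
ω' = (-1.3844, 0.1813, 1.4632)

precession coupling ω×(Iω) = (-0.0039, 0.0390, -0.0120)
(τ − ω×Iω)/I = (-4.8050, -1.4833, 2.0400)
ω + α·dt = (-1.3844, 0.1813, 1.4632)
q⊗(0,ω) = (0.7071070, -0.7071070, -0.7071070, 1.1313712)
updated quaternion q' = (0.7338, 0.6773, -0.0282, 0.0452)
linear accel F/m = (-0.2000, -0.4800, 1.4800)
p' = p + v·dt = (-1.4320, -1.9880, -0.5720)
v' = v + a·dt = (-0.4160, 1.3616, -0.7816)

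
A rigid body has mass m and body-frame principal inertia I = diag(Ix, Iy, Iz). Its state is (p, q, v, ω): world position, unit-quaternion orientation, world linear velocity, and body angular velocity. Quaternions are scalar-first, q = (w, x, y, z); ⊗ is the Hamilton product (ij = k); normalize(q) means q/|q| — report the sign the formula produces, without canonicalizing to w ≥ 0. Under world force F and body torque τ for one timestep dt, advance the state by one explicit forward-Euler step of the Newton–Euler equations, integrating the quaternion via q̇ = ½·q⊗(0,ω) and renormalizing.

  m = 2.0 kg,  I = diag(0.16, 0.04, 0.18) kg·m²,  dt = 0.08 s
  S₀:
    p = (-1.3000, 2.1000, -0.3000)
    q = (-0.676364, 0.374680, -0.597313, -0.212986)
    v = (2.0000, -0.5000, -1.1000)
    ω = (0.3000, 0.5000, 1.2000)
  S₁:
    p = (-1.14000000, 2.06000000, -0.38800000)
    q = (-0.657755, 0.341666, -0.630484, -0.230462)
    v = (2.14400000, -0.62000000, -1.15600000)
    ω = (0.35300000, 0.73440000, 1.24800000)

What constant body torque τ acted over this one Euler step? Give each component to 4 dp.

ω₁ − ω₀ = (0.05300000, 0.23440000, 0.04800000)
applied torque τ = (0.1900, 0.1100, 0.0900)

τ = (0.1900, 0.1100, 0.0900)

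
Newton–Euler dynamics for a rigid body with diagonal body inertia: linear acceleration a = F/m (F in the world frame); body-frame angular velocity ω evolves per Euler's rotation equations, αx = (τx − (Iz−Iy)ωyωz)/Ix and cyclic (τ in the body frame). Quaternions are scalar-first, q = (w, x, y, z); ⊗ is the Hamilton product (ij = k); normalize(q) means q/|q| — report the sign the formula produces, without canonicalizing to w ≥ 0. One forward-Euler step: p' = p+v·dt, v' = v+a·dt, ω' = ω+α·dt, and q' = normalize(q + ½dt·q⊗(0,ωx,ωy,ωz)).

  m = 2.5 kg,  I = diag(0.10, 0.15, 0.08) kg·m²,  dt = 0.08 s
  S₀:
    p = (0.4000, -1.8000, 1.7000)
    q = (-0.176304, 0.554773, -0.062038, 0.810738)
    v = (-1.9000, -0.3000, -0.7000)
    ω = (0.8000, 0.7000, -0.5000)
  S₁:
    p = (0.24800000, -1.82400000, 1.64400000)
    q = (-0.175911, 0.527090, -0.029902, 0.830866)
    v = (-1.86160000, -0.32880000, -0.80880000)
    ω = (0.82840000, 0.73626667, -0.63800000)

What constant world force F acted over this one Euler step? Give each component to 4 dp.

Δv = v₁−v₀ = (0.03840000, -0.02880000, -0.10880000)
applied force F = (1.2000, -0.9000, -3.4000)

F = (1.2000, -0.9000, -3.4000)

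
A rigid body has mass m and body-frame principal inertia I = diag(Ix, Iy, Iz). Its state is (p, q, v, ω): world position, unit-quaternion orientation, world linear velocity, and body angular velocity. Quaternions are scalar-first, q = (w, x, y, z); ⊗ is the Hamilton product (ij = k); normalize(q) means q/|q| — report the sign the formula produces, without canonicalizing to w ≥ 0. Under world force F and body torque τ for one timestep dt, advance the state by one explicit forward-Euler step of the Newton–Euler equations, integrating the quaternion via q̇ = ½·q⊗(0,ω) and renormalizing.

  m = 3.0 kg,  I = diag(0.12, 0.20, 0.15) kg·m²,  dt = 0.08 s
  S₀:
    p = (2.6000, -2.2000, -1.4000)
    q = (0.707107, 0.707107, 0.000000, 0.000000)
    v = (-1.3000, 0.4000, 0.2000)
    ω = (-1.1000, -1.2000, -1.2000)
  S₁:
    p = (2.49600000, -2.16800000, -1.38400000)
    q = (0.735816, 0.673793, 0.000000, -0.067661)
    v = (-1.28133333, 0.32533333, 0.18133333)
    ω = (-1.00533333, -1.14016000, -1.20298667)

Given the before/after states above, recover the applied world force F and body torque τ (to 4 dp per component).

F = (0.7000, -2.8000, -0.7000)
τ = (0.0700, 0.1100, 0.1000)

Δω = ω₁−ω₀ = (0.09466667, 0.05984000, -0.00298667)
ω₀×(Iω₀) = (-0.0720, -0.0396, 0.1056)
τ = I·(Δω/dt) + ω₀×(Iω₀) = (0.0700, 0.1100, 0.1000)
velocity change Δv = (0.01866667, -0.07466667, -0.01866667)
F = m·Δv/dt = (0.7000, -2.8000, -0.7000)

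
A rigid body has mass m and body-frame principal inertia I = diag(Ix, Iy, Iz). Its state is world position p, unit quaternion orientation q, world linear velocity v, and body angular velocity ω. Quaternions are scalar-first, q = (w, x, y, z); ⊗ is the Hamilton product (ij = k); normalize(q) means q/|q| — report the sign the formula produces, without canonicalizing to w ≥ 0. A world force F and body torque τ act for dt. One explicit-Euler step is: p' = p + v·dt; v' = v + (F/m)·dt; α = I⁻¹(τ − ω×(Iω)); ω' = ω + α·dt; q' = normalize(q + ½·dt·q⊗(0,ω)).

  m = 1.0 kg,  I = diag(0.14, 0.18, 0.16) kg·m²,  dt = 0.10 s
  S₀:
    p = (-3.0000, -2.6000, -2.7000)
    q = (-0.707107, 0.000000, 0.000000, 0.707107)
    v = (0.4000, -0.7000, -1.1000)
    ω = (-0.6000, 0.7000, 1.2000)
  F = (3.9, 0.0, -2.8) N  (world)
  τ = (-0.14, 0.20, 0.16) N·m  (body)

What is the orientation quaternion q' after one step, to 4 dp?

q' = (-0.7474, -0.0035, -0.0458, 0.6628)

2q̇ = q⊗(0,ω) = (-0.8485284, -0.0707107, -0.9192391, -0.8485284)
q' = normalize(q + ½dt·q⊗(0,ω)) = (-0.7474, -0.0035, -0.0458, 0.6628)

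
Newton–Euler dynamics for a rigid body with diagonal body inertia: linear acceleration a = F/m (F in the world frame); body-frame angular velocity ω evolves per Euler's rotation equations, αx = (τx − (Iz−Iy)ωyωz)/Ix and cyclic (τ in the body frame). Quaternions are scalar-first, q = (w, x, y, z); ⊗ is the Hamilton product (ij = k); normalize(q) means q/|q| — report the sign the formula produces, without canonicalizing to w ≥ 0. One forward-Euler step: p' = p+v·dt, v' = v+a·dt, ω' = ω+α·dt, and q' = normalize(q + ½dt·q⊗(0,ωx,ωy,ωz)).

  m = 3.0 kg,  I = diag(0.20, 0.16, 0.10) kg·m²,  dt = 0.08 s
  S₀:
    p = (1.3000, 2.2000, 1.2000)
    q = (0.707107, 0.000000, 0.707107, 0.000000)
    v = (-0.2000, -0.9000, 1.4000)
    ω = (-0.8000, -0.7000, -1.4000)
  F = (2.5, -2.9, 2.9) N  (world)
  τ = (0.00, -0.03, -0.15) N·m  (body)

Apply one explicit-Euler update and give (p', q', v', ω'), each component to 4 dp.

p' = (1.2840, 2.1280, 1.3120)
q' = (0.7251, -0.0621, 0.6856, -0.0169)
v' = (-0.1333, -0.9773, 1.4773)
ω' = (-0.7765, -0.7710, -1.5021)

ω×(Iω) gyroscopic = (-0.0588, 0.1120, -0.0224)
α = I⁻¹(τ − ω×Iω) = (0.2940, -0.8875, -1.2760)
ω' = ω + α·dt = (-0.7765, -0.7710, -1.5021)
2q̇ = q⊗(0,ω) = (0.4949749, -1.5556354, -0.4949749, -0.4242642)
q' = normalize(q + ½dt·q⊗(0,ω)) = (0.7251, -0.0621, 0.6856, -0.0169)
p + v·dt = (1.2840, 2.1280, 1.3120)
v + (F/m)dt = (-0.1333, -0.9773, 1.4773)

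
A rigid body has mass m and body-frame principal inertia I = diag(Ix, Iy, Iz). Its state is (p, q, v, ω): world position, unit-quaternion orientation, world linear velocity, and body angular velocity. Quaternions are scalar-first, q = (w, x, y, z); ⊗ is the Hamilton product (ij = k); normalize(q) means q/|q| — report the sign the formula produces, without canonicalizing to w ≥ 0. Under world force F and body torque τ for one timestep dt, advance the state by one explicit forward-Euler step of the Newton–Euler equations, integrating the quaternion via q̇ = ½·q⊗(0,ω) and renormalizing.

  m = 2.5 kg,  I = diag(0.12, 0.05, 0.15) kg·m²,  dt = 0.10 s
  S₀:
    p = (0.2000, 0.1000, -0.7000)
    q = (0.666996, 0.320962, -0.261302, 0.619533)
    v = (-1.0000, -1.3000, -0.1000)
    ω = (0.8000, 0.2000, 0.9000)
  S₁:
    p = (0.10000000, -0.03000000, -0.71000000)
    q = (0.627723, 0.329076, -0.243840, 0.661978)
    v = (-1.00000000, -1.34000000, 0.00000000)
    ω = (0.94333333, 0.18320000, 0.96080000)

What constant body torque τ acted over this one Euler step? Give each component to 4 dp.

Δω = ω₁−ω₀ = (0.14333333, -0.01680000, 0.06080000)
gyro term ω₀×Iω₀ = (0.0180, -0.0216, -0.0112)
I·α + gyro = (0.1900, -0.0300, 0.0800)

τ = (0.1900, -0.0300, 0.0800)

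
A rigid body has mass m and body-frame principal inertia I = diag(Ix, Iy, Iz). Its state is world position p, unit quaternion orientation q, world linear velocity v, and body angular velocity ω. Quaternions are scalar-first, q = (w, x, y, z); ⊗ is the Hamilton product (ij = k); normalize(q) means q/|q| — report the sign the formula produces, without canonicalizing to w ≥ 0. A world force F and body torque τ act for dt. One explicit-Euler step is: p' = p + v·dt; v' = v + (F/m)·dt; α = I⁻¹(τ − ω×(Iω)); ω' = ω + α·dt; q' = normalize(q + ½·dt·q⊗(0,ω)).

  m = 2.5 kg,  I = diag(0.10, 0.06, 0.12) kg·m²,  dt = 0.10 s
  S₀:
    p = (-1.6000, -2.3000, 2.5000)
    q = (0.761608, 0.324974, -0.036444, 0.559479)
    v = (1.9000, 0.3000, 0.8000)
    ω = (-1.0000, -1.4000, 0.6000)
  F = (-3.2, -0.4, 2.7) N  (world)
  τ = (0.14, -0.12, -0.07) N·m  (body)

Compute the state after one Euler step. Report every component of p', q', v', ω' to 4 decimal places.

p' = (-1.4100, -2.2700, 2.5800)
q' = (0.7554, 0.3236, -0.1270, 0.5555)
v' = (1.7720, 0.2840, 0.9080)
ω' = (-0.8096, -1.6200, 0.5883)

linear accel F/m = (-1.2800, -0.1600, 1.0800)
p + v·dt = (-1.4100, -2.2700, 2.5800)
v + (F/m)dt = (1.7720, 0.2840, 0.9080)
ω×(Iω) gyroscopic = (-0.0504, 0.0120, -0.0560)
(τ − ω×Iω)/I = (1.9040, -2.2000, -0.1167)
ω + α·dt = (-0.8096, -1.6200, 0.5883)
Hamilton product q⊗(0,ω) = (-0.0617350, -0.0002038, -1.8207146, -0.0344428)
updated quaternion q' = (0.7554, 0.3236, -0.1270, 0.5555)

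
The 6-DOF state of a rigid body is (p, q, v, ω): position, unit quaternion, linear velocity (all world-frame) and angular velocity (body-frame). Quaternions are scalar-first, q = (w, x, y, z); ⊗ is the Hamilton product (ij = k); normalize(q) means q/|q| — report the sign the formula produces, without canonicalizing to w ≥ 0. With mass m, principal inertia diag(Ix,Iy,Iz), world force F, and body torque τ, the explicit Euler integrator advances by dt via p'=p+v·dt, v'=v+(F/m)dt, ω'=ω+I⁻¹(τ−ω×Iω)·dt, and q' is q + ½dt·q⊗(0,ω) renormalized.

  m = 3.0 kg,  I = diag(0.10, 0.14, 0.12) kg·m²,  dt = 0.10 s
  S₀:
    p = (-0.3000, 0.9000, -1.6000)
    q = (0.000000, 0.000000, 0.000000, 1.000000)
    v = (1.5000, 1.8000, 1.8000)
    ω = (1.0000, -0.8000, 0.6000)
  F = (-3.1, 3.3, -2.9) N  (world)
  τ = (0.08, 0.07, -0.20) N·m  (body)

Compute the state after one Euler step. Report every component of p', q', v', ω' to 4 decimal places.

new position p' = (-0.1500, 1.0800, -1.4200)
v' = v + a·dt = (1.3967, 1.9100, 1.7033)
α = I⁻¹(τ − ω×Iω) = (0.7040, 0.5857, -1.4000)
ω' = ω + α·dt = (1.0704, -0.7414, 0.4600)
2q̇ = q⊗(0,ω) = (-0.6000000, 0.8000000, 1.0000000, 0.0000000)
updated quaternion q' = (-0.0299, 0.0399, 0.0499, 0.9975)

p' = (-0.1500, 1.0800, -1.4200)
q' = (-0.0299, 0.0399, 0.0499, 0.9975)
v' = (1.3967, 1.9100, 1.7033)
ω' = (1.0704, -0.7414, 0.4600)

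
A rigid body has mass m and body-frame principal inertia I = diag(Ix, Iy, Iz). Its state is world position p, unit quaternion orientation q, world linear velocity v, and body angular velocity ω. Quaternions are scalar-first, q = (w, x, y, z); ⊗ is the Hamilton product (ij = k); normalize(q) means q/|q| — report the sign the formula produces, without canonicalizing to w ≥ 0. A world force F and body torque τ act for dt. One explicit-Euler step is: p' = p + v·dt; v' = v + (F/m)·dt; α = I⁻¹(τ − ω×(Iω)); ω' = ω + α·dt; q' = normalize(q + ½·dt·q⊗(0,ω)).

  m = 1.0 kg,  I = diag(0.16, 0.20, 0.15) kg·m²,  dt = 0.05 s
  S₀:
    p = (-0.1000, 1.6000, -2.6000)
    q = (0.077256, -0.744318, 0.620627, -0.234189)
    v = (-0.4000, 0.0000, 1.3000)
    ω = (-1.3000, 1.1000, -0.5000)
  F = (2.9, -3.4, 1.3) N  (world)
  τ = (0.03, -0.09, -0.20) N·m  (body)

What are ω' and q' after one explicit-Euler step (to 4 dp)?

ω' = (-1.2992, 1.0759, -0.5476)
q' = (0.0330, -0.7474, 0.6204, -0.2352)

precession coupling ω×(Iω) = (0.0275, 0.0065, -0.0572)
α = I⁻¹(τ − ω×Iω) = (0.0156, -0.4825, -0.9520)
ω' = ω + α·dt = (-1.2992, 1.0759, -0.5476)
Hamilton product q⊗(0,ω) = (-1.7673976, -0.1531384, 0.0172683, -0.0505627)
updated quaternion q' = (0.0330, -0.7474, 0.6204, -0.2352)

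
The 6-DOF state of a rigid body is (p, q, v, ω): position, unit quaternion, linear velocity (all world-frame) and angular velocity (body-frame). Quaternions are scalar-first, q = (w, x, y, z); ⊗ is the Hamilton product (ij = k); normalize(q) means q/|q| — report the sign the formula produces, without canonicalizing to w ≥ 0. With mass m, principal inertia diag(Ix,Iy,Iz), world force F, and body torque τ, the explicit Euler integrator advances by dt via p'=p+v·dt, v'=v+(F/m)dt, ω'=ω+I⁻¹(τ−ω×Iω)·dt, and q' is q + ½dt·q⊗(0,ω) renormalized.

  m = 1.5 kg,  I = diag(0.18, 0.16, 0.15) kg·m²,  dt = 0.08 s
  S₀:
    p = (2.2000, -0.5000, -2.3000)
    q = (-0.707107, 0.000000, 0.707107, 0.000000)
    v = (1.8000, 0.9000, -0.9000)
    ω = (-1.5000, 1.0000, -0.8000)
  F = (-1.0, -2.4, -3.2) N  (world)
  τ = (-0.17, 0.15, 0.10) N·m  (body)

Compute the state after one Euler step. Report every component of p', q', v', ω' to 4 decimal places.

p' = (2.3440, -0.4280, -2.3720)
q' = (-0.7331, 0.0197, 0.6767, 0.0649)
v' = (1.7467, 0.7720, -1.0707)
ω' = (-1.5791, 1.0570, -0.7627)

(τ − ω×Iω)/I = (-0.9889, 0.7125, 0.4667)
ω' = ω + α·dt = (-1.5791, 1.0570, -0.7627)
Hamilton product q⊗(0,ω) = (-0.7071070, 0.4949749, -0.7071070, 1.6263461)
updated quaternion q' = (-0.7331, 0.0197, 0.6767, 0.0649)
a = F/m = (-0.6667, -1.6000, -2.1333)
new position p' = (2.3440, -0.4280, -2.3720)
v + (F/m)dt = (1.7467, 0.7720, -1.0707)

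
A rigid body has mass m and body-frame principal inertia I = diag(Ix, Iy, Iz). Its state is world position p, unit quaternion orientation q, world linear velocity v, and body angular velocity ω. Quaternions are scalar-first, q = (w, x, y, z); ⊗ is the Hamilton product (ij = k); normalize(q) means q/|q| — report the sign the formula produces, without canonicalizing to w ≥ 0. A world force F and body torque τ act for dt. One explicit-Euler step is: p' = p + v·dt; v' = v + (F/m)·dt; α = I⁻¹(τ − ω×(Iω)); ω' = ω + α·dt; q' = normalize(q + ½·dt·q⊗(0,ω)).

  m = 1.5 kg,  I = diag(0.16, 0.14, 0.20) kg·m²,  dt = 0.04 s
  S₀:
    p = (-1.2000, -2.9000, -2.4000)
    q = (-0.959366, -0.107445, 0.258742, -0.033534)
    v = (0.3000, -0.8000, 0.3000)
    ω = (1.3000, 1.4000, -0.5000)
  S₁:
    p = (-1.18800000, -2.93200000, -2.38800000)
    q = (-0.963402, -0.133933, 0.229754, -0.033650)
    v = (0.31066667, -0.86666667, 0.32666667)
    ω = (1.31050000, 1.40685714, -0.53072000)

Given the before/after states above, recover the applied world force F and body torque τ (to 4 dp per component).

F = (0.4000, -2.5000, 1.0000)
τ = (0.0000, 0.0500, -0.1900)

Δω = ω₁−ω₀ = (0.01050000, 0.00685714, -0.03072000)
applied torque τ = (0.0000, 0.0500, -0.1900)
v₁ − v₀ = (0.01066667, -0.06666667, 0.02666667)
m·(v₁−v₀)/dt = (0.4000, -2.5000, 1.0000)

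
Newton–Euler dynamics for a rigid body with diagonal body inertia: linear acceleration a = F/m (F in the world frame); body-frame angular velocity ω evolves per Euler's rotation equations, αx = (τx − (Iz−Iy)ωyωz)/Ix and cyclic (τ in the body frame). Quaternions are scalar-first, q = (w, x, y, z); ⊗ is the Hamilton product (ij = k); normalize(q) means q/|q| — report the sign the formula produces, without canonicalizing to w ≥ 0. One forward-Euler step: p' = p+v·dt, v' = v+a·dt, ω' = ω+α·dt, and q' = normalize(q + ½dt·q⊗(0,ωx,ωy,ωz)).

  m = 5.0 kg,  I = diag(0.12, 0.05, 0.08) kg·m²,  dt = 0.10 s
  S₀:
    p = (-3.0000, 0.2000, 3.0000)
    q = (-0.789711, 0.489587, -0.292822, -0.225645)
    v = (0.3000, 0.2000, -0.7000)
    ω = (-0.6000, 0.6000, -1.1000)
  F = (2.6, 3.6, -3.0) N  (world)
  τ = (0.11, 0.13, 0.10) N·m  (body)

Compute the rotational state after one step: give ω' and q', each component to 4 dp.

ω' = (-0.4918, 0.8072, -1.0065)
q' = (-0.7768, 0.5349, -0.2821, -0.1759)

α = I⁻¹(τ − ω×Iω) = (1.0817, 2.0720, 0.9350)
new body rate ω' = (-0.4918, 0.8072, -1.0065)
Hamilton product q⊗(0,ω) = (0.2212359, 0.9313178, 0.2001061, 0.9867411)
q' = normalize(q + ½dt·q⊗(0,ω)) = (-0.7768, 0.5349, -0.2821, -0.1759)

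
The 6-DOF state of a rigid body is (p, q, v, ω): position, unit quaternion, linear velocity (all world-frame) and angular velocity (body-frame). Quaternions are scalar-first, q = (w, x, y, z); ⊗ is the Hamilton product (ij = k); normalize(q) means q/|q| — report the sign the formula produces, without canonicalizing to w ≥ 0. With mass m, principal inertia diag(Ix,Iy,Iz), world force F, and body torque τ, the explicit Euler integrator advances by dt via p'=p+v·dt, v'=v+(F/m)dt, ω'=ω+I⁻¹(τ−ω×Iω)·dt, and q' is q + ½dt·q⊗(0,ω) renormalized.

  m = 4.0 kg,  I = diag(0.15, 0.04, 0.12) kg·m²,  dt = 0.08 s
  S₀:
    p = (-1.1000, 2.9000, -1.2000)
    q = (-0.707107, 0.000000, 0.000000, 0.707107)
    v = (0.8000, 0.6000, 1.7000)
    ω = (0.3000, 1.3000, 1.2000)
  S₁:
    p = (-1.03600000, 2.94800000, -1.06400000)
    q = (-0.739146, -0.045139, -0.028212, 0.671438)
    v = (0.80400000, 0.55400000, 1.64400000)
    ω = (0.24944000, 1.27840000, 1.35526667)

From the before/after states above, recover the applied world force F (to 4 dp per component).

Δv = v₁−v₀ = (0.00400000, -0.04600000, -0.05600000)
m·(v₁−v₀)/dt = (0.2000, -2.3000, -2.8000)

F = (0.2000, -2.3000, -2.8000)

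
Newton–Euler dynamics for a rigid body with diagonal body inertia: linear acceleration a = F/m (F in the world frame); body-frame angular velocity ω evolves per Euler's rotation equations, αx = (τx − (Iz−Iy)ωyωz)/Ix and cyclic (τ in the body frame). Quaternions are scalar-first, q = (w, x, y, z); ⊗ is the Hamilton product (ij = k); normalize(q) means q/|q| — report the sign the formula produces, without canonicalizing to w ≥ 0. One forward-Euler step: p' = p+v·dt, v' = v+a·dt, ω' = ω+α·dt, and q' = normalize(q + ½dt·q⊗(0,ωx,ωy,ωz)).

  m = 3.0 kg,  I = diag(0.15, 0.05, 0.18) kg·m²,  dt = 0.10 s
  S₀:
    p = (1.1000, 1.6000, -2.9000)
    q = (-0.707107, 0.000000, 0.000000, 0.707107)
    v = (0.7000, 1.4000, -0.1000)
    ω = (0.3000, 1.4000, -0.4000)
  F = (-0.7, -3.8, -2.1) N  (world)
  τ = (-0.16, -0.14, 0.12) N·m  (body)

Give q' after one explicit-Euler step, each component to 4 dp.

q' = (-0.6911, -0.0599, -0.0388, 0.7193)

2q̇ = q⊗(0,ω) = (0.2828428, -1.2020819, -0.7778177, 0.2828428)
updated quaternion q' = (-0.6911, -0.0599, -0.0388, 0.7193)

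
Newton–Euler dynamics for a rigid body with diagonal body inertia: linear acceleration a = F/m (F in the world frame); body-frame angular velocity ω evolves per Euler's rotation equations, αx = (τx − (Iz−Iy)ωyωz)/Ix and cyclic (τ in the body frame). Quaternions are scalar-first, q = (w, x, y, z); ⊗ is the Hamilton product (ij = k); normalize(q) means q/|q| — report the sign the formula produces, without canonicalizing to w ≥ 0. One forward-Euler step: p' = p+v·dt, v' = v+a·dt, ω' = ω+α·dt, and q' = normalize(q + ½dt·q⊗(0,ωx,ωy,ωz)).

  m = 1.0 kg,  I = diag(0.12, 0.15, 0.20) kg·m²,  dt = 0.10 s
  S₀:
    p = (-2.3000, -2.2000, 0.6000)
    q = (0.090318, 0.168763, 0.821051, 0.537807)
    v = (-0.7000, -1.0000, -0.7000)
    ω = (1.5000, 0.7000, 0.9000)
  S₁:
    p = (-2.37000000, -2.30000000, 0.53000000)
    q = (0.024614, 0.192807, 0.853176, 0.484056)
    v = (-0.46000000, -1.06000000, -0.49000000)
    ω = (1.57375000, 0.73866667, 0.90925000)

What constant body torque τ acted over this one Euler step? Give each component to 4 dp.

ω₁ − ω₀ = (0.07375000, 0.03866667, 0.00925000)
ω₀×(Iω₀) = (0.0315, -0.1080, 0.0315)
I·α + gyro = (0.1200, -0.0500, 0.0500)

τ = (0.1200, -0.0500, 0.0500)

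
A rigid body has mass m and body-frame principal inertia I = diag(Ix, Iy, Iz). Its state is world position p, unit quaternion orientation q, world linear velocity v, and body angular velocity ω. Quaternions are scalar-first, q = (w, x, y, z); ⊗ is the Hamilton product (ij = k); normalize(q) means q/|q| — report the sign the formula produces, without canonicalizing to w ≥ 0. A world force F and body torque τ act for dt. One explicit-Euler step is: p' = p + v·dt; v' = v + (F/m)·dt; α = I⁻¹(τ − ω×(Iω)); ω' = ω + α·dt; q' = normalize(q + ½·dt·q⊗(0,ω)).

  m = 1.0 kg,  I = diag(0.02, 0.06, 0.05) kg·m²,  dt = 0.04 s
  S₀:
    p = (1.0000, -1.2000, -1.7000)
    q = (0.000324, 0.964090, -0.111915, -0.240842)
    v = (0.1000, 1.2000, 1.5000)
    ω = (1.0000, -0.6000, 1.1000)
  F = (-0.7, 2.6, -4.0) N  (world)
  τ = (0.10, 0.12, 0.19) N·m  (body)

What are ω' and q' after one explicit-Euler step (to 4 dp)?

ω×(Iω) gyroscopic = (0.0066, -0.0330, -0.0240)
α = I⁻¹(τ − ω×Iω) = (4.6700, 2.5500, 4.2800)
ω' = ω + α·dt = (1.1868, -0.4980, 1.2712)
2q̇ = q⊗(0,ω) = (-0.7663128, -0.2672877, -1.3015354, -0.4661826)
q + ½dt·q⊗(0,ω), renormalized = (-0.0150, 0.9583, -0.1379, -0.2500)

ω' = (1.1868, -0.4980, 1.2712)
q' = (-0.0150, 0.9583, -0.1379, -0.2500)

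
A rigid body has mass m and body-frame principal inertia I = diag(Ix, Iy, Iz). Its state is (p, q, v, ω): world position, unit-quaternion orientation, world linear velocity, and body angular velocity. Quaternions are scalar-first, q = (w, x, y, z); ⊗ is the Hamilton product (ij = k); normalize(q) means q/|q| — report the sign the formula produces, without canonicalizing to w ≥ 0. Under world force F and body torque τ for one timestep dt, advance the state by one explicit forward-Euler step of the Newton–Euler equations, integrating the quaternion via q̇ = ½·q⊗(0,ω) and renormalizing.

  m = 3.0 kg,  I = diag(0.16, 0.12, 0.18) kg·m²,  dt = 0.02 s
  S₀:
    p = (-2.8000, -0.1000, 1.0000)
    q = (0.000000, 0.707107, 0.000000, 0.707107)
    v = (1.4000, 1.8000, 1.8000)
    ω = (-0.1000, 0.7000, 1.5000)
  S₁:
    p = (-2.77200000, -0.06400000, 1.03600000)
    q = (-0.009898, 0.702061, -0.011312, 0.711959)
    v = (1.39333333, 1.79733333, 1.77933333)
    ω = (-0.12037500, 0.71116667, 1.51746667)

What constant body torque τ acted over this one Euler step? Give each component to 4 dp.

Δω = ω₁−ω₀ = (-0.02037500, 0.01116667, 0.01746667)
I·α + gyro = (-0.1000, 0.0700, 0.1600)

τ = (-0.1000, 0.0700, 0.1600)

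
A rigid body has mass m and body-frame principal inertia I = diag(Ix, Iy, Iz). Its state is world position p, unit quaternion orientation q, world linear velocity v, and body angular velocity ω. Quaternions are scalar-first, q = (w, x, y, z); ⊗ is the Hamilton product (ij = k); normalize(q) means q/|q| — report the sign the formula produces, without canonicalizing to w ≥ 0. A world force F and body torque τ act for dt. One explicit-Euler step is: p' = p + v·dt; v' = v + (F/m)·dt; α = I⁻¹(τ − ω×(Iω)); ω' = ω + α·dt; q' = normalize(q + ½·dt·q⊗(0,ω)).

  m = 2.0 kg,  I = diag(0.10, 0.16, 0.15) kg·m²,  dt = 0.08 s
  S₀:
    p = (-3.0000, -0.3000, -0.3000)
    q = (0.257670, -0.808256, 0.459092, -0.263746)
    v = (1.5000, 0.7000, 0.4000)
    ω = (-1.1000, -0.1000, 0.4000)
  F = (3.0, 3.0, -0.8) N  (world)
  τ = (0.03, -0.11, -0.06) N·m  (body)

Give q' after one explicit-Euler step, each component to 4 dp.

q' = (0.2279, -0.8124, 0.4821, -0.2359)

q⊗(0,ω) = (-0.7376740, -0.1261748, 0.5876560, 0.6888948)
updated quaternion q' = (0.2279, -0.8124, 0.4821, -0.2359)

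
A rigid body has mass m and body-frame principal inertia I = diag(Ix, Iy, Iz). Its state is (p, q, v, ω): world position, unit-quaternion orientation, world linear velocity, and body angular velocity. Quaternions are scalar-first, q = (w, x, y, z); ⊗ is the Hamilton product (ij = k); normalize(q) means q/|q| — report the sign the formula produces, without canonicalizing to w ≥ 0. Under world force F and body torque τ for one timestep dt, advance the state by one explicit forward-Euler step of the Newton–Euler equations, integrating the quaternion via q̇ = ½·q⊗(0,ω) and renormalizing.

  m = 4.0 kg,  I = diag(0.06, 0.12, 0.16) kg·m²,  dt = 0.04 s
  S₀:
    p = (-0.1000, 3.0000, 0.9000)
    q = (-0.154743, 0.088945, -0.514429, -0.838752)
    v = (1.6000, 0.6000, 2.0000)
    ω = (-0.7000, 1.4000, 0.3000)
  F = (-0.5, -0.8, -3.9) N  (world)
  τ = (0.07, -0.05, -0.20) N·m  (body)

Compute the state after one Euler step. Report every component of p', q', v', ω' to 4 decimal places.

new position p' = (-0.0360, 3.0240, 0.9800)
v + (F/m)dt = (1.5950, 0.5920, 1.9610)
α = I⁻¹(τ − ω×Iω) = (0.8867, -0.5917, -0.8825)
ω + α·dt = (-0.6645, 1.3763, 0.2647)
q⊗(0,ω) = (1.0340877, 1.1282442, 0.3438027, -0.2820002)
updated quaternion q' = (-0.1340, 0.1115, -0.5073, -0.8440)

p' = (-0.0360, 3.0240, 0.9800)
q' = (-0.1340, 0.1115, -0.5073, -0.8440)
v' = (1.5950, 0.5920, 1.9610)
ω' = (-0.6645, 1.3763, 0.2647)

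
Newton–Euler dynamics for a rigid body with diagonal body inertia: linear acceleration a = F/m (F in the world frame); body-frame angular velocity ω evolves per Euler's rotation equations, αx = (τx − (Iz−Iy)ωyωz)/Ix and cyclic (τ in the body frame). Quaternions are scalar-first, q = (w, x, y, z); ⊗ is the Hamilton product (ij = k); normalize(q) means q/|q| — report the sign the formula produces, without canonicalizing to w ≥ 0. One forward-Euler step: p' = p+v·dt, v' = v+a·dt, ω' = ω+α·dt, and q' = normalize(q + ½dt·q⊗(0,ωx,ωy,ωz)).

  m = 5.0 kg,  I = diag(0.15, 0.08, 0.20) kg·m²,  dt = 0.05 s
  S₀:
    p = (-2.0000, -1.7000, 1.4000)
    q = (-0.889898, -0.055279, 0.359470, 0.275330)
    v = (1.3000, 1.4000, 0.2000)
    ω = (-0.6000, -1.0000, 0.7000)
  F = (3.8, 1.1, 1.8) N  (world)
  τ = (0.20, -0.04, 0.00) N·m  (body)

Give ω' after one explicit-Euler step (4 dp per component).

α = I⁻¹(τ − ω×Iω) = (1.8933, -0.7625, 0.2100)
new body rate ω' = (-0.5053, -1.0381, 0.7105)

ω' = (-0.5053, -1.0381, 0.7105)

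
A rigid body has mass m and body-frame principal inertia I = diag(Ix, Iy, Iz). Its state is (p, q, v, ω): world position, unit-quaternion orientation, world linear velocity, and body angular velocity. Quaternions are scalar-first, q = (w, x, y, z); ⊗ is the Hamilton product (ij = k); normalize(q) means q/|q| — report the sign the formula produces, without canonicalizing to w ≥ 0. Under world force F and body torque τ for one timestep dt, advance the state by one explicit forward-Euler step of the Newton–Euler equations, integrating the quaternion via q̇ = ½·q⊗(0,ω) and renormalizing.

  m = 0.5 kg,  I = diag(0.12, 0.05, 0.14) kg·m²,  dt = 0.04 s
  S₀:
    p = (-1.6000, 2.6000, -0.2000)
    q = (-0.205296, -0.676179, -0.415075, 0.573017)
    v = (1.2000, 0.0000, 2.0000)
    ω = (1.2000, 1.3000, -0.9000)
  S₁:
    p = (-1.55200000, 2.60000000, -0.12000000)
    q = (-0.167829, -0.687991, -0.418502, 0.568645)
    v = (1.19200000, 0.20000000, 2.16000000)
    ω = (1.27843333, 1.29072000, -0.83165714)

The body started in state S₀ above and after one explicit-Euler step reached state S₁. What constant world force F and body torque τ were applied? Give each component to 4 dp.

v₁ − v₀ = (-0.00800000, 0.20000000, 0.16000000)
applied force F = (-0.1000, 2.5000, 2.0000)
Δω = ω₁−ω₀ = (0.07843333, -0.00928000, 0.06834286)
precession coupling = (-0.1053, 0.0216, -0.1092)
I·α + gyro = (0.1300, 0.0100, 0.1300)

F = (-0.1000, 2.5000, 2.0000)
τ = (0.1300, 0.0100, 0.1300)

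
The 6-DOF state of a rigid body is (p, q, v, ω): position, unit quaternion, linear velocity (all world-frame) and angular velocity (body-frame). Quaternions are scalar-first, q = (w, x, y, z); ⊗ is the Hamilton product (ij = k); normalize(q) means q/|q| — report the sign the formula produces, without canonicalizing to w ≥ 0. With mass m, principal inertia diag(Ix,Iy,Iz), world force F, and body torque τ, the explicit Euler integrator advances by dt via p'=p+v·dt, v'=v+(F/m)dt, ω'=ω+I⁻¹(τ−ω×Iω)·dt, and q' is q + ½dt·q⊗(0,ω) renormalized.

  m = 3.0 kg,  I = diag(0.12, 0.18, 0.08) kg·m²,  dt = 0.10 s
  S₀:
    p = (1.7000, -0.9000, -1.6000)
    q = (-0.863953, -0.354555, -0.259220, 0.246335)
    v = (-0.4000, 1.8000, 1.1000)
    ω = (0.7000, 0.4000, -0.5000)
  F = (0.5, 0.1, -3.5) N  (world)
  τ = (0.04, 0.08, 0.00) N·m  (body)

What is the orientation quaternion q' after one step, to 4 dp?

Hamilton product q⊗(0,ω) = (0.4750440, -0.5736911, -0.3504242, 0.4716085)
q + ½dt·q⊗(0,ω), renormalized = (-0.8393, -0.3828, -0.2764, 0.2696)

q' = (-0.8393, -0.3828, -0.2764, 0.2696)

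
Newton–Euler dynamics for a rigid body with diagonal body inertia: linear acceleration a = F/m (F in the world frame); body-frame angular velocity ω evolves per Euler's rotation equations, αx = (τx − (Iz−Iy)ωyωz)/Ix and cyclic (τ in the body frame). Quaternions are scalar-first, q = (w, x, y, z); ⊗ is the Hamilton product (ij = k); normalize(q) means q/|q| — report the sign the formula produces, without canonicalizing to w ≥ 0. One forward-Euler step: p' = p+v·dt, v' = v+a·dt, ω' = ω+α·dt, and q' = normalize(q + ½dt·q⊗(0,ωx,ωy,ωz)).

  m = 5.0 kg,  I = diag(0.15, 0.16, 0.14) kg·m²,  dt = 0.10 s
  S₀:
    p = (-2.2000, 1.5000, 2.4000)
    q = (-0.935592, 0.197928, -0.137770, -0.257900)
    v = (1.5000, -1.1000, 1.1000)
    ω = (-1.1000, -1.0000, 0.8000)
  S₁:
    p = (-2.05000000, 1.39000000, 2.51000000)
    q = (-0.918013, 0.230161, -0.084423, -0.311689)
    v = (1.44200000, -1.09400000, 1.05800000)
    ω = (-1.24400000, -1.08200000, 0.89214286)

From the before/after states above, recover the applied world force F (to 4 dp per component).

F = (-2.9000, 0.3000, -2.1000)

Δv = v₁−v₀ = (-0.05800000, 0.00600000, -0.04200000)
m·(v₁−v₀)/dt = (-2.9000, 0.3000, -2.1000)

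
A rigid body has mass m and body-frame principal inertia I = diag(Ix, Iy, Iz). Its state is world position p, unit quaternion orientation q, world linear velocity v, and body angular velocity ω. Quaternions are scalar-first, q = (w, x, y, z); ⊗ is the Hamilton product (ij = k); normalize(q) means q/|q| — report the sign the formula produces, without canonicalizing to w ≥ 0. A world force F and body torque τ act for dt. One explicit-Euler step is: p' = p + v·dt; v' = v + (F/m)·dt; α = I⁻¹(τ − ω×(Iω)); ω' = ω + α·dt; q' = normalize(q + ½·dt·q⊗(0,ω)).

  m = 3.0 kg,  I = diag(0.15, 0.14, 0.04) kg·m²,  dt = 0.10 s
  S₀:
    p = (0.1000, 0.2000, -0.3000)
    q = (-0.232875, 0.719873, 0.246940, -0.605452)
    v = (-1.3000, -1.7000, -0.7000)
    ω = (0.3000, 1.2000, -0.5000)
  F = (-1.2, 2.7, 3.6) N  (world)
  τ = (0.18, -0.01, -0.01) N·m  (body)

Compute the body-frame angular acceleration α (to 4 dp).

precession coupling ω×(Iω) = (0.0600, -0.0165, -0.0036)
(τ − ω×Iω)/I = (0.8000, 0.0464, -0.1600)

α = (0.8000, 0.0464, -0.1600)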